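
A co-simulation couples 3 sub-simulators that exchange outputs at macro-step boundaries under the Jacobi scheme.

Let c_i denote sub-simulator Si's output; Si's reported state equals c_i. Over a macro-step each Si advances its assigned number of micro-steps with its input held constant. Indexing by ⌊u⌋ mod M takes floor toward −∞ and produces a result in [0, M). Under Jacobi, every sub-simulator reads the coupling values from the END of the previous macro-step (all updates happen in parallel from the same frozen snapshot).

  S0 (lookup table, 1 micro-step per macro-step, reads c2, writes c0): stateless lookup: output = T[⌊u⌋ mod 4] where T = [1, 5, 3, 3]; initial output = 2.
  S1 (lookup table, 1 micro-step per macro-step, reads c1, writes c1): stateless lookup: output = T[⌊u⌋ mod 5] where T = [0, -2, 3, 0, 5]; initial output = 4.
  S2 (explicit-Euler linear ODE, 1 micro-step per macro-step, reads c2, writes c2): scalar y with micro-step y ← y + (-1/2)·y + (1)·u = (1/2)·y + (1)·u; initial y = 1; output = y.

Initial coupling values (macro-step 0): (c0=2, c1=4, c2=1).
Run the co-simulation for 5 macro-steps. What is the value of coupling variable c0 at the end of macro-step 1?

c0 at macro-step 1 = 5

macro 1: S0 reads c2=1 → after 1×micro: 5; S1 reads c1=4 → after 1×micro: 5; S2 reads c2=1 → after 1×micro: 3/2 ⇒ (c0=5, c1=5, c2=3/2)
macro 2: S0 reads c2=3/2 → after 1×micro: 5; S1 reads c1=5 → after 1×micro: 0; S2 reads c2=3/2 → after 1×micro: 9/4 ⇒ (c0=5, c1=0, c2=9/4)
macro 3: S0 reads c2=9/4 → after 1×micro: 3; S1 reads c1=0 → after 1×micro: 0; S2 reads c2=9/4 → after 1×micro: 27/8 ⇒ (c0=3, c1=0, c2=27/8)
macro 4: S0 reads c2=27/8 → after 1×micro: 3; S1 reads c1=0 → after 1×micro: 0; S2 reads c2=27/8 → after 1×micro: 81/16 ⇒ (c0=3, c1=0, c2=81/16)
macro 5: S0 reads c2=81/16 → after 1×micro: 5; S1 reads c1=0 → after 1×micro: 0; S2 reads c2=81/16 → after 1×micro: 243/32 ⇒ (c0=5, c1=0, c2=243/32)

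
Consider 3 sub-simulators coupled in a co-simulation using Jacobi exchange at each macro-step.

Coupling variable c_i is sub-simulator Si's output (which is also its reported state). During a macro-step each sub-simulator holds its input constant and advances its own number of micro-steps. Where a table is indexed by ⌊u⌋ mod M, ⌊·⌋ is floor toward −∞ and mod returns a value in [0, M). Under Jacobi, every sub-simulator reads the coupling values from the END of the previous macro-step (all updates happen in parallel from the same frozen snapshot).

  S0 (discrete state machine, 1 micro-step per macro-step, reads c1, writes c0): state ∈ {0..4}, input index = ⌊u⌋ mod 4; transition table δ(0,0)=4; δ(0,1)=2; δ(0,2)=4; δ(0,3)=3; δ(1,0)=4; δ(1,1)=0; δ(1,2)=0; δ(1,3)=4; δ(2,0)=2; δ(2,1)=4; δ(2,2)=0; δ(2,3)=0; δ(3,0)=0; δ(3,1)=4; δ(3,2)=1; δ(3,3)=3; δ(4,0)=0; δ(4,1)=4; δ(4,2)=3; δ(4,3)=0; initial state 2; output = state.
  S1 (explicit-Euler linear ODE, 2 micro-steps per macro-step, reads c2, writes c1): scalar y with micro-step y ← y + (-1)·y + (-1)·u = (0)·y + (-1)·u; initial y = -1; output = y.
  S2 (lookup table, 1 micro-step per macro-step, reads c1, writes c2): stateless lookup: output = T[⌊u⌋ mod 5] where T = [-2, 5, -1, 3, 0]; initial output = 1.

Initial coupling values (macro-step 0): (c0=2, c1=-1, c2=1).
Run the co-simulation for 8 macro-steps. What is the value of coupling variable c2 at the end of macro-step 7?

c2 at macro-step 7 = 5

macro 1: S0 reads c1=-1 → after 1×micro: 0; S1 reads c2=1 → after 2×micro: -1; S2 reads c1=-1 → after 1×micro: 0 ⇒ (c0=0, c1=-1, c2=0)
macro 2: S0 reads c1=-1 → after 1×micro: 3; S1 reads c2=0 → after 2×micro: 0; S2 reads c1=-1 → after 1×micro: 0 ⇒ (c0=3, c1=0, c2=0)
macro 3: S0 reads c1=0 → after 1×micro: 0; S1 reads c2=0 → after 2×micro: 0; S2 reads c1=0 → after 1×micro: -2 ⇒ (c0=0, c1=0, c2=-2)
macro 4: S0 reads c1=0 → after 1×micro: 4; S1 reads c2=-2 → after 2×micro: 2; S2 reads c1=0 → after 1×micro: -2 ⇒ (c0=4, c1=2, c2=-2)
macro 5: S0 reads c1=2 → after 1×micro: 3; S1 reads c2=-2 → after 2×micro: 2; S2 reads c1=2 → after 1×micro: -1 ⇒ (c0=3, c1=2, c2=-1)
macro 6: S0 reads c1=2 → after 1×micro: 1; S1 reads c2=-1 → after 2×micro: 1; S2 reads c1=2 → after 1×micro: -1 ⇒ (c0=1, c1=1, c2=-1)
macro 7: S0 reads c1=1 → after 1×micro: 0; S1 reads c2=-1 → after 2×micro: 1; S2 reads c1=1 → after 1×micro: 5 ⇒ (c0=0, c1=1, c2=5)
macro 8: S0 reads c1=1 → after 1×micro: 2; S1 reads c2=5 → after 2×micro: -5; S2 reads c1=1 → after 1×micro: 5 ⇒ (c0=2, c1=-5, c2=5)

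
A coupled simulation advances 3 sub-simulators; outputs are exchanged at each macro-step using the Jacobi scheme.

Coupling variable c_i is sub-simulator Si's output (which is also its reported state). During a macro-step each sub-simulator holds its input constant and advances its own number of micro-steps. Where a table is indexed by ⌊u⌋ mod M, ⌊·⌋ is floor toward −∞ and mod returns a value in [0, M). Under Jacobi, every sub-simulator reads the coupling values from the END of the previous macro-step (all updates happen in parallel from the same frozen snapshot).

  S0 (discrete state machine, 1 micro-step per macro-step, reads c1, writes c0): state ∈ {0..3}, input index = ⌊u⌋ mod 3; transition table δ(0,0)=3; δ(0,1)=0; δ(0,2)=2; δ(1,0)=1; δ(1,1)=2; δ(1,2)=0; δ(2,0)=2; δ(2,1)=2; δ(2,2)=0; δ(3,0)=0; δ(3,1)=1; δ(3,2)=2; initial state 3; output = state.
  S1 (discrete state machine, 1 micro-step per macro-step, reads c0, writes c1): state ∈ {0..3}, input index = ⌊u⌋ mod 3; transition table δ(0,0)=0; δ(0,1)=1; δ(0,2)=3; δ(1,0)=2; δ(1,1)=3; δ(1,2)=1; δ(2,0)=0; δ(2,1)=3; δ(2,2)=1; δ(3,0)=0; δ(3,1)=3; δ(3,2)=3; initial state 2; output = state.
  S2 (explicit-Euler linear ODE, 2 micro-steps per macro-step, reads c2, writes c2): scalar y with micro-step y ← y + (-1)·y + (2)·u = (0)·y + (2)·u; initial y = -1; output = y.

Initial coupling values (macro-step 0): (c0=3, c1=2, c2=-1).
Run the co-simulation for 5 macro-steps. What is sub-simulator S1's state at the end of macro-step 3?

macro 1: S0 reads c1=2 → after 1×micro: 2; S1 reads c0=3 → after 1×micro: 0; S2 reads c2=-1 → after 2×micro: -2 ⇒ (c0=2, c1=0, c2=-2)
macro 2: S0 reads c1=0 → after 1×micro: 2; S1 reads c0=2 → after 1×micro: 3; S2 reads c2=-2 → after 2×micro: -4 ⇒ (c0=2, c1=3, c2=-4)
macro 3: S0 reads c1=3 → after 1×micro: 2; S1 reads c0=2 → after 1×micro: 3; S2 reads c2=-4 → after 2×micro: -8 ⇒ (c0=2, c1=3, c2=-8)
macro 4: S0 reads c1=3 → after 1×micro: 2; S1 reads c0=2 → after 1×micro: 3; S2 reads c2=-8 → after 2×micro: -16 ⇒ (c0=2, c1=3, c2=-16)
macro 5: S0 reads c1=3 → after 1×micro: 2; S1 reads c0=2 → after 1×micro: 3; S2 reads c2=-16 → after 2×micro: -32 ⇒ (c0=2, c1=3, c2=-32)

S1 state at macro-step 3 = 3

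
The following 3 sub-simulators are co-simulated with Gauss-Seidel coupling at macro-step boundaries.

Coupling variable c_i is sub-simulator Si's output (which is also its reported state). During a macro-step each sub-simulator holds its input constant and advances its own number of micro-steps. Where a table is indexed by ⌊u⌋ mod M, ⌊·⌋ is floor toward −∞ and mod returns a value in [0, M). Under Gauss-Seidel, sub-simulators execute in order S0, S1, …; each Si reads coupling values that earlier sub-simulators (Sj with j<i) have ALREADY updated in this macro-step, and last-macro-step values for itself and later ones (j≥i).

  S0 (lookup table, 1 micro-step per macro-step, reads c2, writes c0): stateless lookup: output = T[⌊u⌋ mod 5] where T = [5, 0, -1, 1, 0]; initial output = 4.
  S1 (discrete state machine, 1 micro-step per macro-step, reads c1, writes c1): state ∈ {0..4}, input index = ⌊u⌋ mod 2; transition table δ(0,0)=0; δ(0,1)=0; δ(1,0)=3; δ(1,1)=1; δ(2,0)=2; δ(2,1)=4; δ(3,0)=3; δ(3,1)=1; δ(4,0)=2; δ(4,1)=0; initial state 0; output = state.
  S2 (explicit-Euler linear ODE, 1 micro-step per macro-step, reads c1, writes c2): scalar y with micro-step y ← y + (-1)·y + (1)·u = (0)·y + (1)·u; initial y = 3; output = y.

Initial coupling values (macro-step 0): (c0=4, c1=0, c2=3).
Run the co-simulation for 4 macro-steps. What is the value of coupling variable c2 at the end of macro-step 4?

c2 at macro-step 4 = 0

macro 1: S0 reads c2=3 → after 1×micro: 1; S1 reads c1=0 → after 1×micro: 0; S2 reads c1=0 → after 1×micro: 0 ⇒ (c0=1, c1=0, c2=0)
macro 2: S0 reads c2=0 → after 1×micro: 5; S1 reads c1=0 → after 1×micro: 0; S2 reads c1=0 → after 1×micro: 0 ⇒ (c0=5, c1=0, c2=0)
macro 3: S0 reads c2=0 → after 1×micro: 5; S1 reads c1=0 → after 1×micro: 0; S2 reads c1=0 → after 1×micro: 0 ⇒ (c0=5, c1=0, c2=0)
macro 4: S0 reads c2=0 → after 1×micro: 5; S1 reads c1=0 → after 1×micro: 0; S2 reads c1=0 → after 1×micro: 0 ⇒ (c0=5, c1=0, c2=0)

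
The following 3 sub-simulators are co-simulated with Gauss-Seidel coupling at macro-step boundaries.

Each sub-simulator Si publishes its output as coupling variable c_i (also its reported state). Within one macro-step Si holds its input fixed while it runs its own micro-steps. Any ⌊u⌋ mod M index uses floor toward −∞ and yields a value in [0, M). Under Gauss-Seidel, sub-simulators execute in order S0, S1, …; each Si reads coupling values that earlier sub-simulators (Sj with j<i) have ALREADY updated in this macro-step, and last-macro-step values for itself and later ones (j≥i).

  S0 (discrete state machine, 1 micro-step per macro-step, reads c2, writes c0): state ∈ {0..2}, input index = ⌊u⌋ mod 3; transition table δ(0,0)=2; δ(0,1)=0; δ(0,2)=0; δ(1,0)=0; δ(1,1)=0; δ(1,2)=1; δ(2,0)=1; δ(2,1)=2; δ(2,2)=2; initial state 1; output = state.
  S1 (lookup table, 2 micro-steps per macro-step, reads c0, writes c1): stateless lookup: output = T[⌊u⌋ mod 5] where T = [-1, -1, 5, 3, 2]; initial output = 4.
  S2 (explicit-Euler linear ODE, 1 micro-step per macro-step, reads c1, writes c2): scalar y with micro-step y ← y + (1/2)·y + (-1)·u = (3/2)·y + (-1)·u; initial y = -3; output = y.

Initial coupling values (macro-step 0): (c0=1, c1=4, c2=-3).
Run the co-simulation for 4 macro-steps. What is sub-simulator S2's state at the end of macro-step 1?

macro 1: S0 reads c2=-3 → after 1×micro: 0; S1 reads c0=0 → after 2×micro: -1; S2 reads c1=-1 → after 1×micro: -7/2 ⇒ (c0=0, c1=-1, c2=-7/2)
macro 2: S0 reads c2=-7/2 → after 1×micro: 0; S1 reads c0=0 → after 2×micro: -1; S2 reads c1=-1 → after 1×micro: -17/4 ⇒ (c0=0, c1=-1, c2=-17/4)
macro 3: S0 reads c2=-17/4 → after 1×micro: 0; S1 reads c0=0 → after 2×micro: -1; S2 reads c1=-1 → after 1×micro: -43/8 ⇒ (c0=0, c1=-1, c2=-43/8)
macro 4: S0 reads c2=-43/8 → after 1×micro: 2; S1 reads c0=2 → after 2×micro: 5; S2 reads c1=5 → after 1×micro: -209/16 ⇒ (c0=2, c1=5, c2=-209/16)

S2 state at macro-step 1 = -7/2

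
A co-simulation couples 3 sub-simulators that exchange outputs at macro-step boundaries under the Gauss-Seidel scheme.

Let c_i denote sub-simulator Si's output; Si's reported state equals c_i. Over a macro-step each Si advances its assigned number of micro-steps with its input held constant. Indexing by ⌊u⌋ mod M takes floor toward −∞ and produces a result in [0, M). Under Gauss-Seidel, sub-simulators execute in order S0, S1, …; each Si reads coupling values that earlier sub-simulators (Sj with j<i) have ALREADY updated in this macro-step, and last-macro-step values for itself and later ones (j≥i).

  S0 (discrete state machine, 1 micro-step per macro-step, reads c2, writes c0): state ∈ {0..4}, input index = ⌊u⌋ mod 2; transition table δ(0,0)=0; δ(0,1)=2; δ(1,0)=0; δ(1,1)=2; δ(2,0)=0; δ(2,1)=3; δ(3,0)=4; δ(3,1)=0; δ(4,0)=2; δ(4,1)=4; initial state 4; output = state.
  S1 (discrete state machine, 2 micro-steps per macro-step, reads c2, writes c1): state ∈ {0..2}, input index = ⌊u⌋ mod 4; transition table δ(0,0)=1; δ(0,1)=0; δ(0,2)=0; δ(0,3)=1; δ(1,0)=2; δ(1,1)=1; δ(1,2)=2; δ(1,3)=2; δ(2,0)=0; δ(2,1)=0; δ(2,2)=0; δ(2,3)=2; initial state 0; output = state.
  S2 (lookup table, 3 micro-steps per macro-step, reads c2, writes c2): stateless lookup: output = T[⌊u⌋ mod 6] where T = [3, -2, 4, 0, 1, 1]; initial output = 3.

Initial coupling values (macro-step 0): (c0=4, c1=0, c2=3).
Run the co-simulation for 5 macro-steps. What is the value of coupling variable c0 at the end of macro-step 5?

macro 1: S0 reads c2=3 → after 1×micro: 4; S1 reads c2=3 → after 2×micro: 2; S2 reads c2=3 → after 3×micro: 0 ⇒ (c0=4, c1=2, c2=0)
macro 2: S0 reads c2=0 → after 1×micro: 2; S1 reads c2=0 → after 2×micro: 1; S2 reads c2=0 → after 3×micro: 3 ⇒ (c0=2, c1=1, c2=3)
macro 3: S0 reads c2=3 → after 1×micro: 3; S1 reads c2=3 → after 2×micro: 2; S2 reads c2=3 → after 3×micro: 0 ⇒ (c0=3, c1=2, c2=0)
macro 4: S0 reads c2=0 → after 1×micro: 4; S1 reads c2=0 → after 2×micro: 1; S2 reads c2=0 → after 3×micro: 3 ⇒ (c0=4, c1=1, c2=3)
macro 5: S0 reads c2=3 → after 1×micro: 4; S1 reads c2=3 → after 2×micro: 2; S2 reads c2=3 → after 3×micro: 0 ⇒ (c0=4, c1=2, c2=0)

c0 at macro-step 5 = 4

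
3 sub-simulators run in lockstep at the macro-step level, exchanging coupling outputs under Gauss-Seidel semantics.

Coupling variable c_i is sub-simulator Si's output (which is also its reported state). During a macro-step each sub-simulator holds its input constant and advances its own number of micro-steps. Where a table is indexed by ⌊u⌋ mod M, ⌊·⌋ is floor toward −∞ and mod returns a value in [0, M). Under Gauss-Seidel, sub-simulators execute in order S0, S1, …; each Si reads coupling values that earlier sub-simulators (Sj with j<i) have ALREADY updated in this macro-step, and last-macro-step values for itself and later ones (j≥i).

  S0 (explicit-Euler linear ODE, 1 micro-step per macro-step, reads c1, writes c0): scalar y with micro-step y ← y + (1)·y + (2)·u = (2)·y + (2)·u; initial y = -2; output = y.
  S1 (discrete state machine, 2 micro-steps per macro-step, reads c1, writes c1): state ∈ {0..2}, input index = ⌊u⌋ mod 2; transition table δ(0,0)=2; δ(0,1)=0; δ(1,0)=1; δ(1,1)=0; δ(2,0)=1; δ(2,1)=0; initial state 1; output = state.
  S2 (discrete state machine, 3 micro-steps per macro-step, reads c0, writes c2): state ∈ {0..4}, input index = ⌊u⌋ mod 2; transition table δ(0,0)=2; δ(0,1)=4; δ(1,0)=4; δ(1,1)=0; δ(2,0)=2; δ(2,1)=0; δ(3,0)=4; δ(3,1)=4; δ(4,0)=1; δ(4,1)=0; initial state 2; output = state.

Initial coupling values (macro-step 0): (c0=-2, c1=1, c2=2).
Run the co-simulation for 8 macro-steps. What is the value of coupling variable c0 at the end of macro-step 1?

macro 1: S0 reads c1=1 → after 1×micro: -2; S1 reads c1=1 → after 2×micro: 0; S2 reads c0=-2 → after 3×micro: 2 ⇒ (c0=-2, c1=0, c2=2)
macro 2: S0 reads c1=0 → after 1×micro: -4; S1 reads c1=0 → after 2×micro: 1; S2 reads c0=-4 → after 3×micro: 2 ⇒ (c0=-4, c1=1, c2=2)
macro 3: S0 reads c1=1 → after 1×micro: -6; S1 reads c1=1 → after 2×micro: 0; S2 reads c0=-6 → after 3×micro: 2 ⇒ (c0=-6, c1=0, c2=2)
macro 4: S0 reads c1=0 → after 1×micro: -12; S1 reads c1=0 → after 2×micro: 1; S2 reads c0=-12 → after 3×micro: 2 ⇒ (c0=-12, c1=1, c2=2)
macro 5: S0 reads c1=1 → after 1×micro: -22; S1 reads c1=1 → after 2×micro: 0; S2 reads c0=-22 → after 3×micro: 2 ⇒ (c0=-22, c1=0, c2=2)
macro 6: S0 reads c1=0 → after 1×micro: -44; S1 reads c1=0 → after 2×micro: 1; S2 reads c0=-44 → after 3×micro: 2 ⇒ (c0=-44, c1=1, c2=2)
macro 7: S0 reads c1=1 → after 1×micro: -86; S1 reads c1=1 → after 2×micro: 0; S2 reads c0=-86 → after 3×micro: 2 ⇒ (c0=-86, c1=0, c2=2)
macro 8: S0 reads c1=0 → after 1×micro: -172; S1 reads c1=0 → after 2×micro: 1; S2 reads c0=-172 → after 3×micro: 2 ⇒ (c0=-172, c1=1, c2=2)

c0 at macro-step 1 = -2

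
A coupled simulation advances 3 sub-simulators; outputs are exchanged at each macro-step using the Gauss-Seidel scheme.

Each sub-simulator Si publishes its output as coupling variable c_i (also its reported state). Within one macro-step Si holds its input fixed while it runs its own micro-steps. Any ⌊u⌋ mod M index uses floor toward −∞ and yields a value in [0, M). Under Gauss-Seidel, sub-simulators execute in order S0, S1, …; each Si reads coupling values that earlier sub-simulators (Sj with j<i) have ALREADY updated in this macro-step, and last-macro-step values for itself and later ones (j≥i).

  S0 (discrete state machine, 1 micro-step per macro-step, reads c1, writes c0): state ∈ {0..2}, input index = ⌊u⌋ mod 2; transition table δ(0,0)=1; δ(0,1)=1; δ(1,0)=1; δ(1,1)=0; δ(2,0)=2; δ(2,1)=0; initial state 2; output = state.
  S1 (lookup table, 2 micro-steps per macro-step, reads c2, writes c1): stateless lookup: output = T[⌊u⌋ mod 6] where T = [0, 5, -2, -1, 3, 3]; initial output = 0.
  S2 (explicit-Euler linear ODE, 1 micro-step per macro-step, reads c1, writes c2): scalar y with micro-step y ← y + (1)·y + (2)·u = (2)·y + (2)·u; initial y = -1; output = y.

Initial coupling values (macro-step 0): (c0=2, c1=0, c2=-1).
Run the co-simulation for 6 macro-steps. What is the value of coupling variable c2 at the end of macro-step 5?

macro 1: S0 reads c1=0 → after 1×micro: 2; S1 reads c2=-1 → after 2×micro: 3; S2 reads c1=3 → after 1×micro: 4 ⇒ (c0=2, c1=3, c2=4)
macro 2: S0 reads c1=3 → after 1×micro: 0; S1 reads c2=4 → after 2×micro: 3; S2 reads c1=3 → after 1×micro: 14 ⇒ (c0=0, c1=3, c2=14)
macro 3: S0 reads c1=3 → after 1×micro: 1; S1 reads c2=14 → after 2×micro: -2; S2 reads c1=-2 → after 1×micro: 24 ⇒ (c0=1, c1=-2, c2=24)
macro 4: S0 reads c1=-2 → after 1×micro: 1; S1 reads c2=24 → after 2×micro: 0; S2 reads c1=0 → after 1×micro: 48 ⇒ (c0=1, c1=0, c2=48)
macro 5: S0 reads c1=0 → after 1×micro: 1; S1 reads c2=48 → after 2×micro: 0; S2 reads c1=0 → after 1×micro: 96 ⇒ (c0=1, c1=0, c2=96)
macro 6: S0 reads c1=0 → after 1×micro: 1; S1 reads c2=96 → after 2×micro: 0; S2 reads c1=0 → after 1×micro: 192 ⇒ (c0=1, c1=0, c2=192)

c2 at macro-step 5 = 96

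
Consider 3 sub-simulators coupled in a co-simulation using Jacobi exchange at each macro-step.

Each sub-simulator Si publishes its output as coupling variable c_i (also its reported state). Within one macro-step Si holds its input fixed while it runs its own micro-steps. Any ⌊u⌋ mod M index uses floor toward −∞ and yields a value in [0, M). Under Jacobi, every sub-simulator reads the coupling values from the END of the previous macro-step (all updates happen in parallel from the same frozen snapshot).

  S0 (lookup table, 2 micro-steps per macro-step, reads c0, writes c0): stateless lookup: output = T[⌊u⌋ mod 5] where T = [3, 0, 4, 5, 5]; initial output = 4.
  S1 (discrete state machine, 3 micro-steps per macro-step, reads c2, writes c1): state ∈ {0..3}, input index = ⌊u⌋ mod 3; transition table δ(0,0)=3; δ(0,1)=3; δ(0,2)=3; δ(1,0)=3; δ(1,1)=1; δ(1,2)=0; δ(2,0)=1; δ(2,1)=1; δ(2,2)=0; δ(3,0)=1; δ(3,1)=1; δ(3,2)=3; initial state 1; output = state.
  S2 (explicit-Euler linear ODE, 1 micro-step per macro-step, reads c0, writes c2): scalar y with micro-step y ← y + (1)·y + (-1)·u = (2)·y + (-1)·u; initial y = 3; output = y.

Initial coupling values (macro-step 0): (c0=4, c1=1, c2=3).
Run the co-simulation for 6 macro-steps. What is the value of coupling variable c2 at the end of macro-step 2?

macro 1: S0 reads c0=4 → after 2×micro: 5; S1 reads c2=3 → after 3×micro: 3; S2 reads c0=4 → after 1×micro: 2 ⇒ (c0=5, c1=3, c2=2)
macro 2: S0 reads c0=5 → after 2×micro: 3; S1 reads c2=2 → after 3×micro: 3; S2 reads c0=5 → after 1×micro: -1 ⇒ (c0=3, c1=3, c2=-1)
macro 3: S0 reads c0=3 → after 2×micro: 5; S1 reads c2=-1 → after 3×micro: 3; S2 reads c0=3 → after 1×micro: -5 ⇒ (c0=5, c1=3, c2=-5)
macro 4: S0 reads c0=5 → after 2×micro: 3; S1 reads c2=-5 → after 3×micro: 1; S2 reads c0=5 → after 1×micro: -15 ⇒ (c0=3, c1=1, c2=-15)
macro 5: S0 reads c0=3 → after 2×micro: 5; S1 reads c2=-15 → after 3×micro: 3; S2 reads c0=3 → after 1×micro: -33 ⇒ (c0=5, c1=3, c2=-33)
macro 6: S0 reads c0=5 → after 2×micro: 3; S1 reads c2=-33 → after 3×micro: 1; S2 reads c0=5 → after 1×micro: -71 ⇒ (c0=3, c1=1, c2=-71)

c2 at macro-step 2 = -1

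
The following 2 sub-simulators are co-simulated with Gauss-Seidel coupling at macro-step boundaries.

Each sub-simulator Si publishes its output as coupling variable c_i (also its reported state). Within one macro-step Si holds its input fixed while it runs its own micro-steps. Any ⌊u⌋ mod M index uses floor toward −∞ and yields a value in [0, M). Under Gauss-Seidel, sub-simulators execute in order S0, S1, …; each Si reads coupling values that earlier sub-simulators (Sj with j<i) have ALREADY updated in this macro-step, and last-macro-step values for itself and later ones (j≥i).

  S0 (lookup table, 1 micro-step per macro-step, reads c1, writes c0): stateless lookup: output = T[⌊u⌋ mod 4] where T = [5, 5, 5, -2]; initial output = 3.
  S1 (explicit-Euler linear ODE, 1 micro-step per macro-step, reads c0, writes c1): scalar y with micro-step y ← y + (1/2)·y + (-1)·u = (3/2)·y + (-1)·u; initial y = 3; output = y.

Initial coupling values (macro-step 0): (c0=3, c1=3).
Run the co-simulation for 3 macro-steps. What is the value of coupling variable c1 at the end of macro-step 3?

c1 at macro-step 3 = 17/8

macro 1: S0 reads c1=3 → after 1×micro: -2; S1 reads c0=-2 → after 1×micro: 13/2 ⇒ (c0=-2, c1=13/2)
macro 2: S0 reads c1=13/2 → after 1×micro: 5; S1 reads c0=5 → after 1×micro: 19/4 ⇒ (c0=5, c1=19/4)
macro 3: S0 reads c1=19/4 → after 1×micro: 5; S1 reads c0=5 → after 1×micro: 17/8 ⇒ (c0=5, c1=17/8)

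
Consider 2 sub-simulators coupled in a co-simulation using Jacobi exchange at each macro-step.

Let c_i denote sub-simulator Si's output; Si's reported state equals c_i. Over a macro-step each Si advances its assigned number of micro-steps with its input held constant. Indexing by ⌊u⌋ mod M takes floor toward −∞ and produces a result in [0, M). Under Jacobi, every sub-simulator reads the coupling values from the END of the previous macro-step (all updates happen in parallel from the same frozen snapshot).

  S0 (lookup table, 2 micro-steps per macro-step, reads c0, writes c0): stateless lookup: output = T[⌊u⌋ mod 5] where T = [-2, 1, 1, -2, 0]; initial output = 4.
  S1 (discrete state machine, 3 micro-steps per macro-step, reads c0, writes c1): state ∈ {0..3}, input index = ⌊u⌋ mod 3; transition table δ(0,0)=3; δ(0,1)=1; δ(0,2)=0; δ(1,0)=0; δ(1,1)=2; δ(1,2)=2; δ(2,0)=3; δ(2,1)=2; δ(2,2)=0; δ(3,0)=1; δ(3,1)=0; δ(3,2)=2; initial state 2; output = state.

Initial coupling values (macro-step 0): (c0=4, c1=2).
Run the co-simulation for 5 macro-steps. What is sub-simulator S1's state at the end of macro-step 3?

S1 state at macro-step 3 = 2

macro 1: S0 reads c0=4 → after 2×micro: 0; S1 reads c0=4 → after 3×micro: 2 ⇒ (c0=0, c1=2)
macro 2: S0 reads c0=0 → after 2×micro: -2; S1 reads c0=0 → after 3×micro: 0 ⇒ (c0=-2, c1=0)
macro 3: S0 reads c0=-2 → after 2×micro: -2; S1 reads c0=-2 → after 3×micro: 2 ⇒ (c0=-2, c1=2)
macro 4: S0 reads c0=-2 → after 2×micro: -2; S1 reads c0=-2 → after 3×micro: 2 ⇒ (c0=-2, c1=2)
macro 5: S0 reads c0=-2 → after 2×micro: -2; S1 reads c0=-2 → after 3×micro: 2 ⇒ (c0=-2, c1=2)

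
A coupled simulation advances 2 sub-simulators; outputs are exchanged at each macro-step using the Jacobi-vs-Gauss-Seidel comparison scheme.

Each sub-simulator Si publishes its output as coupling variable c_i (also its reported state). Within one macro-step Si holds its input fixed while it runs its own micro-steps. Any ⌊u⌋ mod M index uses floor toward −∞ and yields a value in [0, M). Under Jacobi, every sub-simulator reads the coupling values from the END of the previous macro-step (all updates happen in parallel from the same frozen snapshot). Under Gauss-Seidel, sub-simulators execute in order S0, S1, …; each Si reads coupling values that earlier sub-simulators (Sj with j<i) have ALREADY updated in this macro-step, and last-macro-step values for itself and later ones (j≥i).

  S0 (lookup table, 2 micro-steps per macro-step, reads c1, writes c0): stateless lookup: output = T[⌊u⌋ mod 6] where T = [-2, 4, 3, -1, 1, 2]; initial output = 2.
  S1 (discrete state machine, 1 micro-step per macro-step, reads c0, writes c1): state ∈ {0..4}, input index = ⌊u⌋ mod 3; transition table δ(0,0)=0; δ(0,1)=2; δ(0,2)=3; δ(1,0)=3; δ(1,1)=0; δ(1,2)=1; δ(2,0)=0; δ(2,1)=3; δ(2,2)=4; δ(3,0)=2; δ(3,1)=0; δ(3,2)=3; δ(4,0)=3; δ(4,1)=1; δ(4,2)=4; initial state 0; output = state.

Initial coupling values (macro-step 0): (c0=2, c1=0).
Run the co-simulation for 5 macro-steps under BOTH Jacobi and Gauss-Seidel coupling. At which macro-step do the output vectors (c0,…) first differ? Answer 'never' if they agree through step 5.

[Jacobi] macro 1: S0 reads c1=0 → after 2×micro: -2; S1 reads c0=2 → after 1×micro: 3 ⇒ (c0=-2, c1=3)
[Jacobi] macro 2: S0 reads c1=3 → after 2×micro: -1; S1 reads c0=-2 → after 1×micro: 0 ⇒ (c0=-1, c1=0)
[Jacobi] macro 3: S0 reads c1=0 → after 2×micro: -2; S1 reads c0=-1 → after 1×micro: 3 ⇒ (c0=-2, c1=3)
[Jacobi] macro 4: S0 reads c1=3 → after 2×micro: -1; S1 reads c0=-2 → after 1×micro: 0 ⇒ (c0=-1, c1=0)
[Jacobi] macro 5: S0 reads c1=0 → after 2×micro: -2; S1 reads c0=-1 → after 1×micro: 3 ⇒ (c0=-2, c1=3)
[Gauss-Seidel] macro 1: S0 reads c1=0 → after 2×micro: -2; S1 reads c0=-2 → after 1×micro: 2 ⇒ (c0=-2, c1=2)
[Gauss-Seidel] macro 2: S0 reads c1=2 → after 2×micro: 3; S1 reads c0=3 → after 1×micro: 0 ⇒ (c0=3, c1=0)
[Gauss-Seidel] macro 3: S0 reads c1=0 → after 2×micro: -2; S1 reads c0=-2 → after 1×micro: 2 ⇒ (c0=-2, c1=2)
[Gauss-Seidel] macro 4: S0 reads c1=2 → after 2×micro: 3; S1 reads c0=3 → after 1×micro: 0 ⇒ (c0=3, c1=0)
[Gauss-Seidel] macro 5: S0 reads c1=0 → after 2×micro: -2; S1 reads c0=-2 → after 1×micro: 2 ⇒ (c0=-2, c1=2)

first divergence at macro-step: 1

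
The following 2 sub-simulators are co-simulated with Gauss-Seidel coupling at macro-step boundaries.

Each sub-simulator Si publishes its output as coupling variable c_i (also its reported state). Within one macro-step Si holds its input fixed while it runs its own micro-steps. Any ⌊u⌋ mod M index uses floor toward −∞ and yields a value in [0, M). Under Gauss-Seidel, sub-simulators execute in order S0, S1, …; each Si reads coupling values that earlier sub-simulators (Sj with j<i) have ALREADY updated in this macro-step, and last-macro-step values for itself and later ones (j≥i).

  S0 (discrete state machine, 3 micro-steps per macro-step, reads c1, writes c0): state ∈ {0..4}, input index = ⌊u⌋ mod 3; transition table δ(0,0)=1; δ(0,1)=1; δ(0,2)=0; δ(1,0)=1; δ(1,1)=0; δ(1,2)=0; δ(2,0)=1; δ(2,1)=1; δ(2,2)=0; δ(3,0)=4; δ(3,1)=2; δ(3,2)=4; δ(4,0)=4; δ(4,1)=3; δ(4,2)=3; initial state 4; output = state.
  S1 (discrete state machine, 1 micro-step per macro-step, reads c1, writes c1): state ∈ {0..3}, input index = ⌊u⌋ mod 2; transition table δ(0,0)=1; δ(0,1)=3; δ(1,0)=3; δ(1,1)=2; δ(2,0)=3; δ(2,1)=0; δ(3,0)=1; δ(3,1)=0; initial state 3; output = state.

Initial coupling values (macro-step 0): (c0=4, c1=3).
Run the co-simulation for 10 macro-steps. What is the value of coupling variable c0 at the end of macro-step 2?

c0 at macro-step 2 = 4

macro 1: S0 reads c1=3 → after 3×micro: 4; S1 reads c1=3 → after 1×micro: 0 ⇒ (c0=4, c1=0)
macro 2: S0 reads c1=0 → after 3×micro: 4; S1 reads c1=0 → after 1×micro: 1 ⇒ (c0=4, c1=1)
macro 3: S0 reads c1=1 → after 3×micro: 1; S1 reads c1=1 → after 1×micro: 2 ⇒ (c0=1, c1=2)
macro 4: S0 reads c1=2 → after 3×micro: 0; S1 reads c1=2 → after 1×micro: 3 ⇒ (c0=0, c1=3)
macro 5: S0 reads c1=3 → after 3×micro: 1; S1 reads c1=3 → after 1×micro: 0 ⇒ (c0=1, c1=0)
macro 6: S0 reads c1=0 → after 3×micro: 1; S1 reads c1=0 → after 1×micro: 1 ⇒ (c0=1, c1=1)
macro 7: S0 reads c1=1 → after 3×micro: 0; S1 reads c1=1 → after 1×micro: 2 ⇒ (c0=0, c1=2)
macro 8: S0 reads c1=2 → after 3×micro: 0; S1 reads c1=2 → after 1×micro: 3 ⇒ (c0=0, c1=3)
macro 9: S0 reads c1=3 → after 3×micro: 1; S1 reads c1=3 → after 1×micro: 0 ⇒ (c0=1, c1=0)
macro 10: S0 reads c1=0 → after 3×micro: 1; S1 reads c1=0 → after 1×micro: 1 ⇒ (c0=1, c1=1)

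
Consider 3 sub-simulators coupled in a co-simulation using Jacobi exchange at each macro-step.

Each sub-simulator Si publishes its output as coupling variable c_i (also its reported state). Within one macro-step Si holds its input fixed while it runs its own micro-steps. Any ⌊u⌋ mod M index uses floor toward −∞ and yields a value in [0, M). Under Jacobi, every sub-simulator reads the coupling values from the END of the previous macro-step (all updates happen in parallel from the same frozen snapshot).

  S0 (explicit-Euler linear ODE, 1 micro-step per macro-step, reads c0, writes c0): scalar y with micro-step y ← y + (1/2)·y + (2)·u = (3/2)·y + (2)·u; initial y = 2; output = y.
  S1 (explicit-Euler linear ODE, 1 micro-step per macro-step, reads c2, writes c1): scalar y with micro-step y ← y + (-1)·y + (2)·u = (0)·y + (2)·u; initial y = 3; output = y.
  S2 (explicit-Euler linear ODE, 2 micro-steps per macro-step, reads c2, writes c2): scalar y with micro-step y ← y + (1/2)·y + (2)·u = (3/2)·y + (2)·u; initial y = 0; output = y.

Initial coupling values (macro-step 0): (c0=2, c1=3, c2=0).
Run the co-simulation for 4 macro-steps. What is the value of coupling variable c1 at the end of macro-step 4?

c1 at macro-step 4 = 0

macro 1: S0 reads c0=2 → after 1×micro: 7; S1 reads c2=0 → after 1×micro: 0; S2 reads c2=0 → after 2×micro: 0 ⇒ (c0=7, c1=0, c2=0)
macro 2: S0 reads c0=7 → after 1×micro: 49/2; S1 reads c2=0 → after 1×micro: 0; S2 reads c2=0 → after 2×micro: 0 ⇒ (c0=49/2, c1=0, c2=0)
macro 3: S0 reads c0=49/2 → after 1×micro: 343/4; S1 reads c2=0 → after 1×micro: 0; S2 reads c2=0 → after 2×micro: 0 ⇒ (c0=343/4, c1=0, c2=0)
macro 4: S0 reads c0=343/4 → after 1×micro: 2401/8; S1 reads c2=0 → after 1×micro: 0; S2 reads c2=0 → after 2×micro: 0 ⇒ (c0=2401/8, c1=0, c2=0)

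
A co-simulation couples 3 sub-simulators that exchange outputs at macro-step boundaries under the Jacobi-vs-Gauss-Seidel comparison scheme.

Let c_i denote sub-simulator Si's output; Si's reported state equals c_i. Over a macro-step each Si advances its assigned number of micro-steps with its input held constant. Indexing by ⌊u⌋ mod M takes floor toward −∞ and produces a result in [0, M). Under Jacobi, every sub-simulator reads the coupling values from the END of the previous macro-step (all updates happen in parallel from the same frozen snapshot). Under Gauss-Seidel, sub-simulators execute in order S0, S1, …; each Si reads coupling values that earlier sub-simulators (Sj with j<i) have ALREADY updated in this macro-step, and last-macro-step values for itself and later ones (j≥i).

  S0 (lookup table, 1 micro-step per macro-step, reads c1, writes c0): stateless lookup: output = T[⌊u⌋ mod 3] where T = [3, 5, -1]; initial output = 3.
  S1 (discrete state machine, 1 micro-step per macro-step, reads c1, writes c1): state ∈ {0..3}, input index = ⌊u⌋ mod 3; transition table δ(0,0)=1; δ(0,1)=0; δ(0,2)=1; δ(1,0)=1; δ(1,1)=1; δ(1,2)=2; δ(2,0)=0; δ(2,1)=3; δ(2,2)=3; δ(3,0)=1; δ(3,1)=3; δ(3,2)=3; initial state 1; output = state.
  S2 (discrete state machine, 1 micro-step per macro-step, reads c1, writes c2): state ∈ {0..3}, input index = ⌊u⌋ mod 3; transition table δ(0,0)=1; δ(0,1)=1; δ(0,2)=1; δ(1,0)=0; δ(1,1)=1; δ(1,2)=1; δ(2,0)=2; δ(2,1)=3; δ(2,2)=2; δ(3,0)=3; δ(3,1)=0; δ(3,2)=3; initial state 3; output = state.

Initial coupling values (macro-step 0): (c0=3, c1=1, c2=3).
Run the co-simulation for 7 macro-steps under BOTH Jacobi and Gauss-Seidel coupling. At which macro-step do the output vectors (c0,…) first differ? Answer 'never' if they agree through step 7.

first divergence at macro-step: never

[Jacobi] macro 1: S0 reads c1=1 → after 1×micro: 5; S1 reads c1=1 → after 1×micro: 1; S2 reads c1=1 → after 1×micro: 0 ⇒ (c0=5, c1=1, c2=0)
[Jacobi] macro 2: S0 reads c1=1 → after 1×micro: 5; S1 reads c1=1 → after 1×micro: 1; S2 reads c1=1 → after 1×micro: 1 ⇒ (c0=5, c1=1, c2=1)
[Jacobi] macro 3: S0 reads c1=1 → after 1×micro: 5; S1 reads c1=1 → after 1×micro: 1; S2 reads c1=1 → after 1×micro: 1 ⇒ (c0=5, c1=1, c2=1)
[Jacobi] macro 4: S0 reads c1=1 → after 1×micro: 5; S1 reads c1=1 → after 1×micro: 1; S2 reads c1=1 → after 1×micro: 1 ⇒ (c0=5, c1=1, c2=1)
[Jacobi] macro 5: S0 reads c1=1 → after 1×micro: 5; S1 reads c1=1 → after 1×micro: 1; S2 reads c1=1 → after 1×micro: 1 ⇒ (c0=5, c1=1, c2=1)
[Jacobi] macro 6: S0 reads c1=1 → after 1×micro: 5; S1 reads c1=1 → after 1×micro: 1; S2 reads c1=1 → after 1×micro: 1 ⇒ (c0=5, c1=1, c2=1)
[Jacobi] macro 7: S0 reads c1=1 → after 1×micro: 5; S1 reads c1=1 → after 1×micro: 1; S2 reads c1=1 → after 1×micro: 1 ⇒ (c0=5, c1=1, c2=1)
[Gauss-Seidel] macro 1: S0 reads c1=1 → after 1×micro: 5; S1 reads c1=1 → after 1×micro: 1; S2 reads c1=1 → after 1×micro: 0 ⇒ (c0=5, c1=1, c2=0)
[Gauss-Seidel] macro 2: S0 reads c1=1 → after 1×micro: 5; S1 reads c1=1 → after 1×micro: 1; S2 reads c1=1 → after 1×micro: 1 ⇒ (c0=5, c1=1, c2=1)
[Gauss-Seidel] macro 3: S0 reads c1=1 → after 1×micro: 5; S1 reads c1=1 → after 1×micro: 1; S2 reads c1=1 → after 1×micro: 1 ⇒ (c0=5, c1=1, c2=1)
[Gauss-Seidel] macro 4: S0 reads c1=1 → after 1×micro: 5; S1 reads c1=1 → after 1×micro: 1; S2 reads c1=1 → after 1×micro: 1 ⇒ (c0=5, c1=1, c2=1)
[Gauss-Seidel] macro 5: S0 reads c1=1 → after 1×micro: 5; S1 reads c1=1 → after 1×micro: 1; S2 reads c1=1 → after 1×micro: 1 ⇒ (c0=5, c1=1, c2=1)
[Gauss-Seidel] macro 6: S0 reads c1=1 → after 1×micro: 5; S1 reads c1=1 → after 1×micro: 1; S2 reads c1=1 → after 1×micro: 1 ⇒ (c0=5, c1=1, c2=1)
[Gauss-Seidel] macro 7: S0 reads c1=1 → after 1×micro: 5; S1 reads c1=1 → after 1×micro: 1; S2 reads c1=1 → after 1×micro: 1 ⇒ (c0=5, c1=1, c2=1)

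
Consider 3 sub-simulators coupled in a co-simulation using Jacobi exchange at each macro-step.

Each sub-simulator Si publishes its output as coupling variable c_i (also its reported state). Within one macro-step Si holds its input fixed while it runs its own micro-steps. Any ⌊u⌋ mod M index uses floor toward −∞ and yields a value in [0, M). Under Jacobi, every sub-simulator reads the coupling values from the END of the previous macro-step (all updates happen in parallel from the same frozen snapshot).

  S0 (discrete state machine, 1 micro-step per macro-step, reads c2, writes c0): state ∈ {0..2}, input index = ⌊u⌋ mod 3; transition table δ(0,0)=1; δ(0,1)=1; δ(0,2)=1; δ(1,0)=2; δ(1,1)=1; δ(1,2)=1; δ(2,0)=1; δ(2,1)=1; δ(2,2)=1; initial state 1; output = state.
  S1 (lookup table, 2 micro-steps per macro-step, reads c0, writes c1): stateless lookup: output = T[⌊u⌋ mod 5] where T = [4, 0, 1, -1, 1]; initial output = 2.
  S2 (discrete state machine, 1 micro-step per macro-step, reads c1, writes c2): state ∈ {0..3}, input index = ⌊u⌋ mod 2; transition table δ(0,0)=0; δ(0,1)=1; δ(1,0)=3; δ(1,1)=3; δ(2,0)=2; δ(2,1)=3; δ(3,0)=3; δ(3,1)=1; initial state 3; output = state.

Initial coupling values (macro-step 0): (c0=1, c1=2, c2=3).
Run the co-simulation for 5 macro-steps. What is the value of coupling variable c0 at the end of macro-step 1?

macro 1: S0 reads c2=3 → after 1×micro: 2; S1 reads c0=1 → after 2×micro: 0; S2 reads c1=2 → after 1×micro: 3 ⇒ (c0=2, c1=0, c2=3)
macro 2: S0 reads c2=3 → after 1×micro: 1; S1 reads c0=2 → after 2×micro: 1; S2 reads c1=0 → after 1×micro: 3 ⇒ (c0=1, c1=1, c2=3)
macro 3: S0 reads c2=3 → after 1×micro: 2; S1 reads c0=1 → after 2×micro: 0; S2 reads c1=1 → after 1×micro: 1 ⇒ (c0=2, c1=0, c2=1)
macro 4: S0 reads c2=1 → after 1×micro: 1; S1 reads c0=2 → after 2×micro: 1; S2 reads c1=0 → after 1×micro: 3 ⇒ (c0=1, c1=1, c2=3)
macro 5: S0 reads c2=3 → after 1×micro: 2; S1 reads c0=1 → after 2×micro: 0; S2 reads c1=1 → after 1×micro: 1 ⇒ (c0=2, c1=0, c2=1)

c0 at macro-step 1 = 2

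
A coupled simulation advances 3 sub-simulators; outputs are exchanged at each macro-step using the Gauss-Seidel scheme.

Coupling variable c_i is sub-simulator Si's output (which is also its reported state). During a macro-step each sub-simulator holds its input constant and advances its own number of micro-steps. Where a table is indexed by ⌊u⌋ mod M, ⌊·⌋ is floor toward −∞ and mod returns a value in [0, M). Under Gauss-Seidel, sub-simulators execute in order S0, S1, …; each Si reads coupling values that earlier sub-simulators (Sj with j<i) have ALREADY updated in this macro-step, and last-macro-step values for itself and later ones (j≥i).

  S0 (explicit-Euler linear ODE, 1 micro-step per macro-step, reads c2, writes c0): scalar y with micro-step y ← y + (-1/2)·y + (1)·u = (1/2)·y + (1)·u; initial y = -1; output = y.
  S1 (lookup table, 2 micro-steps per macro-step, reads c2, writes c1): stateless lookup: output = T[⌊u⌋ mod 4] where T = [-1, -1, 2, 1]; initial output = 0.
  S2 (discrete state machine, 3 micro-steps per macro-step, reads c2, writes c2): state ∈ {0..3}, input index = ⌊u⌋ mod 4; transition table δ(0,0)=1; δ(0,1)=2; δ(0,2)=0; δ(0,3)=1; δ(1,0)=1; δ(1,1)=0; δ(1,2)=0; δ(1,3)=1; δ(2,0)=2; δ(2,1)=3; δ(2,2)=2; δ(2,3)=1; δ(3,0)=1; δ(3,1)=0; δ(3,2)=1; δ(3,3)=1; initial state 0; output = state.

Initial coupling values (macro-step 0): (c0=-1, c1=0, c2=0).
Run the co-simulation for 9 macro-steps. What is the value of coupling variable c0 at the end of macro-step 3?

macro 1: S0 reads c2=0 → after 1×micro: -1/2; S1 reads c2=0 → after 2×micro: -1; S2 reads c2=0 → after 3×micro: 1 ⇒ (c0=-1/2, c1=-1, c2=1)
macro 2: S0 reads c2=1 → after 1×micro: 3/4; S1 reads c2=1 → after 2×micro: -1; S2 reads c2=1 → after 3×micro: 3 ⇒ (c0=3/4, c1=-1, c2=3)
macro 3: S0 reads c2=3 → after 1×micro: 27/8; S1 reads c2=3 → after 2×micro: 1; S2 reads c2=3 → after 3×micro: 1 ⇒ (c0=27/8, c1=1, c2=1)
macro 4: S0 reads c2=1 → after 1×micro: 43/16; S1 reads c2=1 → after 2×micro: -1; S2 reads c2=1 → after 3×micro: 3 ⇒ (c0=43/16, c1=-1, c2=3)
macro 5: S0 reads c2=3 → after 1×micro: 139/32; S1 reads c2=3 → after 2×micro: 1; S2 reads c2=3 → after 3×micro: 1 ⇒ (c0=139/32, c1=1, c2=1)
macro 6: S0 reads c2=1 → after 1×micro: 203/64; S1 reads c2=1 → after 2×micro: -1; S2 reads c2=1 → after 3×micro: 3 ⇒ (c0=203/64, c1=-1, c2=3)
macro 7: S0 reads c2=3 → after 1×micro: 587/128; S1 reads c2=3 → after 2×micro: 1; S2 reads c2=3 → after 3×micro: 1 ⇒ (c0=587/128, c1=1, c2=1)
macro 8: S0 reads c2=1 → after 1×micro: 843/256; S1 reads c2=1 → after 2×micro: -1; S2 reads c2=1 → after 3×micro: 3 ⇒ (c0=843/256, c1=-1, c2=3)
macro 9: S0 reads c2=3 → after 1×micro: 2379/512; S1 reads c2=3 → after 2×micro: 1; S2 reads c2=3 → after 3×micro: 1 ⇒ (c0=2379/512, c1=1, c2=1)

c0 at macro-step 3 = 27/8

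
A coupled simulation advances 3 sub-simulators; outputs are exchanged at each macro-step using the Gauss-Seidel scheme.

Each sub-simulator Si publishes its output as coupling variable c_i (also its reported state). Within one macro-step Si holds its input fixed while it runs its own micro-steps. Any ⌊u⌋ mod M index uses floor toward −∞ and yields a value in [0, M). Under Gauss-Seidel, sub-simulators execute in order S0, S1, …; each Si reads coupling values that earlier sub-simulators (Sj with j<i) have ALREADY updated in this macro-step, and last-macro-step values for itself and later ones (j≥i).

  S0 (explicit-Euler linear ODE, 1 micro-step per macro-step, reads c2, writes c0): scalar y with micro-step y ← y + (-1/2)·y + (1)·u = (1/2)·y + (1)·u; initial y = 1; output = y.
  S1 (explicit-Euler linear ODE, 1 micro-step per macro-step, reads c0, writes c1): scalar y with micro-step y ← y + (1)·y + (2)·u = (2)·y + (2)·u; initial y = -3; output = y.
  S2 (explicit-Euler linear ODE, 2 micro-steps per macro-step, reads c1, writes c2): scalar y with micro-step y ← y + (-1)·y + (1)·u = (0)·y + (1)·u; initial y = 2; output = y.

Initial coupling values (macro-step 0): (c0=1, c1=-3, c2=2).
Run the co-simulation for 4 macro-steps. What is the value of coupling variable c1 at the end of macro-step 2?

macro 1: S0 reads c2=2 → after 1×micro: 5/2; S1 reads c0=5/2 → after 1×micro: -1; S2 reads c1=-1 → after 2×micro: -1 ⇒ (c0=5/2, c1=-1, c2=-1)
macro 2: S0 reads c2=-1 → after 1×micro: 1/4; S1 reads c0=1/4 → after 1×micro: -3/2; S2 reads c1=-3/2 → after 2×micro: -3/2 ⇒ (c0=1/4, c1=-3/2, c2=-3/2)
macro 3: S0 reads c2=-3/2 → after 1×micro: -11/8; S1 reads c0=-11/8 → after 1×micro: -23/4; S2 reads c1=-23/4 → after 2×micro: -23/4 ⇒ (c0=-11/8, c1=-23/4, c2=-23/4)
macro 4: S0 reads c2=-23/4 → after 1×micro: -103/16; S1 reads c0=-103/16 → after 1×micro: -195/8; S2 reads c1=-195/8 → after 2×micro: -195/8 ⇒ (c0=-103/16, c1=-195/8, c2=-195/8)

c1 at macro-step 2 = -3/2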